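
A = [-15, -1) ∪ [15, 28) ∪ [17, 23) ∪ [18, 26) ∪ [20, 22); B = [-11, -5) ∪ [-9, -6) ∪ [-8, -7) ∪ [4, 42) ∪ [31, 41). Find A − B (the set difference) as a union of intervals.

[-15, -11) ∪ [-5, -1)

First set merges to [-15, -1), [15, 28).
Second set merges to [-11, -5), [4, 42).
[-15, -1) minus B → [-15, -11), [-5, -1).
[15, 28): fully covered by B → removed.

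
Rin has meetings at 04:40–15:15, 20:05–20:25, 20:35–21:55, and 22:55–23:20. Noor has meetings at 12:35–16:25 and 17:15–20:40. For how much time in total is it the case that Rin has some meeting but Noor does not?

9 h 35 min

A \ B = 04:40–12:35, 20:40–21:55, 22:55–23:20.
Total: 7 h 55 min + 1 h 15 min + 25 min = 9 h 35 min.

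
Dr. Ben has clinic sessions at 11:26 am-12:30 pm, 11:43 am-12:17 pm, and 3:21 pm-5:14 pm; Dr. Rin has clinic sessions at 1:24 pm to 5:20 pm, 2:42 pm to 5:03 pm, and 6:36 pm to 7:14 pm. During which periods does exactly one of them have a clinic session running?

11:26 am–12:30 pm, 1:24 pm–3:21 pm, 5:14 pm–5:20 pm, 6:36 pm–7:14 pm

First set merges to 11:26 am–12:30 pm, 3:21 pm–5:14 pm.
Second set merges to 1:24 pm–5:20 pm, 6:36 pm–7:14 pm.
Only in the first: 11:26 am–12:30 pm.
Only in the second: 1:24 pm–3:21 pm, 5:14 pm–5:20 pm, 6:36 pm–7:14 pm.
Together these are the periods covered by exactly one.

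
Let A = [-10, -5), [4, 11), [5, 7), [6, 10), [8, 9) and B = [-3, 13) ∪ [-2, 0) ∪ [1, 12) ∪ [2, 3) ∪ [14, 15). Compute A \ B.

[-10, -5)

First set merges to [-10, -5), [4, 11).
Second set merges to [-3, 13), [14, 15).
[-10, -5): no B overlap → unchanged.
[4, 11): fully covered by B → removed.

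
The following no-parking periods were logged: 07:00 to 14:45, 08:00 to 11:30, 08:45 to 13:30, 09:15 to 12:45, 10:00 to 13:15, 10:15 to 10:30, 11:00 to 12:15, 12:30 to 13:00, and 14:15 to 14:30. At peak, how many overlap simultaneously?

Walk the sorted start/end points keeping a running depth.
The depth first hits 6 at 10:15.

6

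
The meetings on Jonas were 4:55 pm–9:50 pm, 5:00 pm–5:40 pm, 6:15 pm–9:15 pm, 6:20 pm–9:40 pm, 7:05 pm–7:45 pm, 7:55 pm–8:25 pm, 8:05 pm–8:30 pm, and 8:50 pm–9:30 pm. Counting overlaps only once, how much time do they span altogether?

4 h 55 min

Merged: 4:55 pm–9:50 pm.
Length: 4 h 55 min.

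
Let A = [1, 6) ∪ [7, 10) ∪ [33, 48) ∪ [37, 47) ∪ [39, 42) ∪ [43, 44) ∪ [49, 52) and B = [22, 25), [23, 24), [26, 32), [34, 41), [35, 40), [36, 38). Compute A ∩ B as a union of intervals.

A, merged: [1, 6), [7, 10), [33, 48), [49, 52).
B, merged: [22, 25), [26, 32), [34, 41).
[1, 6) falls entirely outside B.
[7, 10) falls entirely outside B.
[33, 48) overlaps B on [34, 41).
[49, 52) falls entirely outside B.

[34, 41)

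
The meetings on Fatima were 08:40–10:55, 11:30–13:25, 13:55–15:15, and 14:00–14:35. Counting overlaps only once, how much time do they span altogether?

5 h 30 min

Merged: 08:40–10:55, 11:30–13:25, 13:55–15:15.
Lengths: 2 h 15 min + 1 h 55 min + 1 h 20 min = 5 h 30 min.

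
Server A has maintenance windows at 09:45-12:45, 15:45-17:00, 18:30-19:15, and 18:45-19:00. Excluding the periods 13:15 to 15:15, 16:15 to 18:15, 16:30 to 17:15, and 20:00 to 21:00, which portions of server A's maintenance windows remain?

Merge the first list: 09:45–12:45, 15:45–17:00, 18:30–19:15.
Merge the second list: 13:15–15:15, 16:15–18:15, 20:00–21:00.
09:45–12:45 is untouched.
15:45–17:00 with B removed leaves 15:45–16:15.
18:30–19:15 is untouched.

09:45–12:45, 15:45–16:15, 18:30–19:15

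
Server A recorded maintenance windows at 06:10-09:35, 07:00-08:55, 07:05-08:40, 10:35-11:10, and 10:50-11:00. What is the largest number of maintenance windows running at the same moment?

Sweep endpoints in order; track running count of active intervals.
Peak of 3 reached at 07:05.

3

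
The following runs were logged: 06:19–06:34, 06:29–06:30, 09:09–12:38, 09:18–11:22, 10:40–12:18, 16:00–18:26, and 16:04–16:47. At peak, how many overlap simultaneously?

3

At 10:40, 3 of the intervals are simultaneously active.
No point has more.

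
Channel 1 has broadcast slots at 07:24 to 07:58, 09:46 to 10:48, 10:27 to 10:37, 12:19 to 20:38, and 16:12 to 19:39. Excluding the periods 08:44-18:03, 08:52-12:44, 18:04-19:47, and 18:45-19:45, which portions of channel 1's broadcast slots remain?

07:24–07:58, 18:03–18:04, 19:47–20:38

A, merged: 07:24–07:58, 09:46–10:48, 12:19–20:38.
B, merged: 08:44–18:03, 18:04–19:47.
07:24–07:58 is untouched.
09:46–10:48 lies entirely inside B → drops out.
12:19–20:38 with B removed leaves 18:03–18:04, 19:47–20:38.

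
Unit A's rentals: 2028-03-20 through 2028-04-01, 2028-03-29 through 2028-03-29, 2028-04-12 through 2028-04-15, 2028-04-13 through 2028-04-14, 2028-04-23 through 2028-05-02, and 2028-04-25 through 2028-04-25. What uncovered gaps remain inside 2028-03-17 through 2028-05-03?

2028-03-17 through 2028-03-19, 2028-04-02 through 2028-04-11, 2028-04-16 through 2028-04-22, 2028-05-03 through 2028-05-03

After merging, the occupied span is 2028-03-20 through 2028-04-01, 2028-04-12 through 2028-04-15, 2028-04-23 through 2028-05-02.
Gaps within 2028-03-17 through 2028-05-03: 2028-03-17 through 2028-03-19, 2028-04-02 through 2028-04-11, 2028-04-16 through 2028-04-22, 2028-05-03 through 2028-05-03.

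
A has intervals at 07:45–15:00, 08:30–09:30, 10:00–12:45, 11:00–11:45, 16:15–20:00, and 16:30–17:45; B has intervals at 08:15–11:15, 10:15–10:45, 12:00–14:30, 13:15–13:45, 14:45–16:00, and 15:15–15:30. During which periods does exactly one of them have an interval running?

07:45–08:15, 11:15–12:00, 14:30–14:45, 15:00–16:00, 16:15–20:00

Merge the first list: 07:45–15:00, 16:15–20:00.
Merge the second list: 08:15–11:15, 12:00–14:30, 14:45–16:00.
Only in the first: 07:45–08:15, 11:15–12:00, 14:30–14:45, 16:15–20:00.
Only in the second: 15:00–16:00.
Together these are the periods covered by exactly one.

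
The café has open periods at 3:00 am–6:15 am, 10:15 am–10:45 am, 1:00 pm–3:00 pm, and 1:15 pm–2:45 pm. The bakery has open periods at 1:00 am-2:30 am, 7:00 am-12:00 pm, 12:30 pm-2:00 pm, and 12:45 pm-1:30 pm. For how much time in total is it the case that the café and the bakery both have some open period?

Merge the first list: 3:00 am-6:15 am, 10:15 am-10:45 am, 1:00 pm-3:00 pm.
Merge the second list: 1:00 am-2:30 am, 7:00 am-12:00 pm, 12:30 pm-2:00 pm.
A ∩ B = 10:15 am-10:45 am, 1:00 pm-2:00 pm.
Total: 30 min + 1 h = 1 h 30 min.

1 h 30 min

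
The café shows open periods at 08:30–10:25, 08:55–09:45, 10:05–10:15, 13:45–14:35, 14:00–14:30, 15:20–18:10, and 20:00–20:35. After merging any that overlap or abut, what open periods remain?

08:55–09:45 overlaps/touches 08:30–10:25 → extend to 08:30–10:25.
10:05–10:15 overlaps/touches 08:30–10:25 → extend to 08:30–10:25.
13:45–14:35 is disjoint → start new block.
14:00–14:30 overlaps/touches 13:45–14:35 → extend to 13:45–14:35.
15:20–18:10 is disjoint → start new block.
20:00–20:35 is disjoint → start new block.

08:30–10:25, 13:45–14:35, 15:20–18:10, 20:00–20:35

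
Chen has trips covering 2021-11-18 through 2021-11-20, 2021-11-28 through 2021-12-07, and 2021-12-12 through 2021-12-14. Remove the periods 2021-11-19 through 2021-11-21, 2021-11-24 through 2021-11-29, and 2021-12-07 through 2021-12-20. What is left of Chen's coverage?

2021-11-18 through 2021-11-20 with B removed leaves 2021-11-18 through 2021-11-18.
2021-11-28 through 2021-12-07 with B removed leaves 2021-11-30 through 2021-12-06.
2021-12-12 through 2021-12-14 lies entirely inside B → drops out.

2021-11-18 through 2021-11-18, 2021-11-30 through 2021-12-06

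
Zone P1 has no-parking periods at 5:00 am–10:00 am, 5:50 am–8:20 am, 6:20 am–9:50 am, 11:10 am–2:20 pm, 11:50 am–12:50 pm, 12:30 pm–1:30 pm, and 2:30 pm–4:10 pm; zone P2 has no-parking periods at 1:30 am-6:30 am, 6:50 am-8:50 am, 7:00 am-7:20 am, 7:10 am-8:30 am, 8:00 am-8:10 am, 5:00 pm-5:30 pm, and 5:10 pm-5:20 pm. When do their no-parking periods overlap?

Merge the first list: 5:00 am–10:00 am, 11:10 am–2:20 pm, 2:30 pm–4:10 pm.
Merge the second list: 1:30 am–6:30 am, 6:50 am–8:50 am, 5:00 pm–5:30 pm.
5:00 am–10:00 am ∩ B → 5:00 am–6:30 am, 6:50 am–8:50 am.
11:10 am–2:20 pm meets no B interval.
2:30 pm–4:10 pm meets no B interval.

5:00 am–6:30 am, 6:50 am–8:50 am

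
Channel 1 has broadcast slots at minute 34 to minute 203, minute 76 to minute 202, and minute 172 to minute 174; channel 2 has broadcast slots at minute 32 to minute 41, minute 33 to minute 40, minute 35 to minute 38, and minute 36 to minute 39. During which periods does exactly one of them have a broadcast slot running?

minute 32 to minute 34, minute 41 to minute 203

First set merges to minute 34 to minute 203.
Second set merges to minute 32 to minute 41.
A \ B = minute 41 to minute 203.
B \ A = minute 32 to minute 34.
Union of the two gives the symmetric difference.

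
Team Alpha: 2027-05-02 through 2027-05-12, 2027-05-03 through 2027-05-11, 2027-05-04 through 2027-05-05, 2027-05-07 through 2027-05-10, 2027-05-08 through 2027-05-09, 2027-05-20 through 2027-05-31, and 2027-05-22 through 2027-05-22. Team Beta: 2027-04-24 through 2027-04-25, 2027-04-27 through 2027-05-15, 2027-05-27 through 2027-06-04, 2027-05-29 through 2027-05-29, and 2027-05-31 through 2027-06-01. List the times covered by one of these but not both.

Merge the first list: 2027-05-02 through 2027-05-12, 2027-05-20 through 2027-05-31.
Merge the second list: 2027-04-24 through 2027-04-25, 2027-04-27 through 2027-05-15, 2027-05-27 through 2027-06-04.
A but not B: 2027-05-20 through 2027-05-26.
B but not A: 2027-04-24 through 2027-04-25, 2027-04-27 through 2027-05-01, 2027-05-13 through 2027-05-15, 2027-06-01 through 2027-06-04.
Combining gives A △ B.

2027-04-24 through 2027-04-25, 2027-04-27 through 2027-05-01, 2027-05-13 through 2027-05-15, 2027-05-20 through 2027-05-26, 2027-06-01 through 2027-06-04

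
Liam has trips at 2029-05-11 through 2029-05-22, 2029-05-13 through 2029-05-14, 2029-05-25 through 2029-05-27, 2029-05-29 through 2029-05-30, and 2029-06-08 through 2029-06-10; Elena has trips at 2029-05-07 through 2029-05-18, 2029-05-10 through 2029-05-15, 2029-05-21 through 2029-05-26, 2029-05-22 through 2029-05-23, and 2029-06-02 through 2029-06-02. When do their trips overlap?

First set merges to 2029-05-11 through 2029-05-22, 2029-05-25 through 2029-05-27, 2029-05-29 through 2029-05-30, 2029-06-08 through 2029-06-10.
Second set merges to 2029-05-07 through 2029-05-18, 2029-05-21 through 2029-05-26, 2029-06-02 through 2029-06-02.
2029-05-11 through 2029-05-22 meets the second set on 2029-05-11 through 2029-05-18, 2029-05-21 through 2029-05-22.
2029-05-25 through 2029-05-27 meets the second set on 2029-05-25 through 2029-05-26.
2029-05-29 through 2029-05-30: no overlap with the second set.
2029-06-08 through 2029-06-10: no overlap with the second set.

2029-05-11 through 2029-05-18, 2029-05-21 through 2029-05-22, 2029-05-25 through 2029-05-26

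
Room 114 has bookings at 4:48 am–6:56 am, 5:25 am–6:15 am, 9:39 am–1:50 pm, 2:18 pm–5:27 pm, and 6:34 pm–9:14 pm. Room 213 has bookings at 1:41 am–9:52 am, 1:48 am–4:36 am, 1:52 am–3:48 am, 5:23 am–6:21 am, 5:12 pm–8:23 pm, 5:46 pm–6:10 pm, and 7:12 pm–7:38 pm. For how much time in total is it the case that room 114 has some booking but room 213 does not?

7 h 43 min

Merge the first list: 4:48 am–6:56 am, 9:39 am–1:50 pm, 2:18 pm–5:27 pm, 6:34 pm–9:14 pm.
Merge the second list: 1:41 am–9:52 am, 5:12 pm–8:23 pm.
A \ B = 9:52 am–1:50 pm, 2:18 pm–5:12 pm, 8:23 pm–9:14 pm.
Total: 3 h 58 min + 2 h 54 min + 51 min = 7 h 43 min.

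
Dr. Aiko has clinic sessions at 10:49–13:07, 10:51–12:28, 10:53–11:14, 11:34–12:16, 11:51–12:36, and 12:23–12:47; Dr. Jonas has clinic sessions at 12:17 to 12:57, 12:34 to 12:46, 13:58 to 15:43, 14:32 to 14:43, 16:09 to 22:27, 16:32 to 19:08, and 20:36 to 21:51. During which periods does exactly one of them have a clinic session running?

10:49–12:17, 12:57–13:07, 13:58–15:43, 16:09–22:27

A, merged: 10:49–13:07.
B, merged: 12:17–12:57, 13:58–15:43, 16:09–22:27.
A \ B = 10:49–12:17, 12:57–13:07.
B \ A = 13:58–15:43, 16:09–22:27.
Union of the two gives the symmetric difference.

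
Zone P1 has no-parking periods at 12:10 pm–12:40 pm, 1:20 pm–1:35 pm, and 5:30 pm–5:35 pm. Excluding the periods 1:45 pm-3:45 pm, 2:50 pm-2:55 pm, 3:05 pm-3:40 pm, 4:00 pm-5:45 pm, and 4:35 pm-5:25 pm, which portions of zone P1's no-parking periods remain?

Merge the second list: 1:45 pm-3:45 pm, 4:00 pm-5:45 pm.
12:10 pm-12:40 pm: nothing removed.
1:20 pm-1:35 pm: nothing removed.
5:30 pm-5:35 pm: entirely removed.

12:10 pm-12:40 pm, 1:20 pm-1:35 pm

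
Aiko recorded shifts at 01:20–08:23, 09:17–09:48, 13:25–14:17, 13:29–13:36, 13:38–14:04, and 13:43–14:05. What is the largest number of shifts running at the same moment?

Sweep endpoints in order; track running count of active intervals.
Peak of 3 reached at 13:43.

3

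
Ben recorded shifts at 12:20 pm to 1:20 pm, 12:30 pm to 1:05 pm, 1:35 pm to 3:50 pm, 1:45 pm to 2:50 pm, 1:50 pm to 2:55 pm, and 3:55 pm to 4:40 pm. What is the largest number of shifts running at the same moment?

At 1:50 pm, 3 of the intervals are simultaneously active.
No point has more.

3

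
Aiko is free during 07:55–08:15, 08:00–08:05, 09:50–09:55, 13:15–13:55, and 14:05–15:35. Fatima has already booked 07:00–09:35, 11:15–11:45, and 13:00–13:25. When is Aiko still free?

09:50–09:55, 13:25–13:55, 14:05–15:35

Merge the first list: 07:55–08:15, 09:50–09:55, 13:15–13:55, 14:05–15:35.
07:55–08:15: fully covered by B → removed.
09:50–09:55: no B overlap → unchanged.
13:15–13:55 minus B → 13:25–13:55.
14:05–15:35: no B overlap → unchanged.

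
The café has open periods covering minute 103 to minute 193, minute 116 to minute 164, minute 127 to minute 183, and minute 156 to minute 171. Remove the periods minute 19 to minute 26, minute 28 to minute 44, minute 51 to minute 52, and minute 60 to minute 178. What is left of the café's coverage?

First set merges to minute 103 to minute 193.
minute 103 to minute 193 with B removed leaves minute 178 to minute 193.

minute 178 to minute 193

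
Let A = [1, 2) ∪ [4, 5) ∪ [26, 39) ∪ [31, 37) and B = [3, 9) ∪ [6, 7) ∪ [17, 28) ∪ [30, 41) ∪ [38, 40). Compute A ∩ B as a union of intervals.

[4, 5) ∪ [26, 28) ∪ [30, 39)

A, merged: [1, 2), [4, 5), [26, 39).
B, merged: [3, 9), [17, 28), [30, 41).
[1, 2) meets no B interval.
[4, 5) ∩ B → [4, 5).
[26, 39) ∩ B → [26, 28), [30, 39).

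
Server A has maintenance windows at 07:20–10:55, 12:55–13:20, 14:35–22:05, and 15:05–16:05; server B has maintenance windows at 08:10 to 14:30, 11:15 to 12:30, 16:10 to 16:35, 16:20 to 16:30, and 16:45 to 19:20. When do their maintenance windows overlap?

Merge the first list: 07:20–10:55, 12:55–13:20, 14:35–22:05.
Merge the second list: 08:10–14:30, 16:10–16:35, 16:45–19:20.
07:20–10:55 meets the second set on 08:10–10:55.
12:55–13:20 meets the second set on 12:55–13:20.
14:35–22:05 meets the second set on 16:10–16:35, 16:45–19:20.

08:10–10:55, 12:55–13:20, 16:10–16:35, 16:45–19:20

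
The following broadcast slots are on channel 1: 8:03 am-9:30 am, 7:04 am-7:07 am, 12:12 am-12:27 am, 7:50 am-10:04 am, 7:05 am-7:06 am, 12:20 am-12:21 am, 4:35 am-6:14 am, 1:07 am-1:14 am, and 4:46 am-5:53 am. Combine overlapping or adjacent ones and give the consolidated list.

Sort by start: 12:12 am-12:27 am, 12:20 am-12:21 am, 1:07 am-1:14 am, 4:35 am-6:14 am, 4:46 am-5:53 am, 7:04 am-7:07 am, 7:05 am-7:06 am, 7:50 am-10:04 am, 8:03 am-9:30 am.
12:20 am-12:21 am overlaps/touches 12:12 am-12:27 am → extend to 12:12 am-12:27 am.
1:07 am-1:14 am is disjoint → start new block.
4:35 am-6:14 am is disjoint → start new block.
4:46 am-5:53 am overlaps/touches 4:35 am-6:14 am → extend to 4:35 am-6:14 am.
7:04 am-7:07 am is disjoint → start new block.
7:05 am-7:06 am overlaps/touches 7:04 am-7:07 am → extend to 7:04 am-7:07 am.
7:50 am-10:04 am is disjoint → start new block.
8:03 am-9:30 am overlaps/touches 7:50 am-10:04 am → extend to 7:50 am-10:04 am.

12:12 am-12:27 am, 1:07 am-1:14 am, 4:35 am-6:14 am, 7:04 am-7:07 am, 7:50 am-10:04 am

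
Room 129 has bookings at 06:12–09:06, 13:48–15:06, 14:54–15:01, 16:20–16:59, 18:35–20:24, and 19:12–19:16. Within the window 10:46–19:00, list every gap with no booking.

10:46–13:48, 15:06–16:20, 16:59–18:35

The merged coverage is 06:12–09:06, 13:48–15:06, 16:20–16:59, 18:35–20:24.
Gaps within 10:46–19:00: 10:46–13:48, 15:06–16:20, 16:59–18:35.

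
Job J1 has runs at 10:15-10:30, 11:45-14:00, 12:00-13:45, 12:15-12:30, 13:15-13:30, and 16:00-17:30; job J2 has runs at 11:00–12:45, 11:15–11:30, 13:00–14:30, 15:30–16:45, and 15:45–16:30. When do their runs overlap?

A, merged: 10:15–10:30, 11:45–14:00, 16:00–17:30.
B, merged: 11:00–12:45, 13:00–14:30, 15:30–16:45.
10:15–10:30 falls entirely outside B.
11:45–14:00 overlaps B on 11:45–12:45, 13:00–14:00.
16:00–17:30 overlaps B on 16:00–16:45.

11:45–12:45, 13:00–14:00, 16:00–16:45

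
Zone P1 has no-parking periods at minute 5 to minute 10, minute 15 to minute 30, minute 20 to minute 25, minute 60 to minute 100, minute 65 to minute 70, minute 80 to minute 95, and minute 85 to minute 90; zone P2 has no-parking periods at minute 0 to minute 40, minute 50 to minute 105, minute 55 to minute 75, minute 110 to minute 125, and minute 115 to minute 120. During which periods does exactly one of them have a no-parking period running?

A, merged: minute 5 to minute 10, minute 15 to minute 30, minute 60 to minute 100.
B, merged: minute 0 to minute 40, minute 50 to minute 105, minute 110 to minute 125.
Only in the first: none.
Only in the second: minute 0 to minute 5, minute 10 to minute 15, minute 30 to minute 40, minute 50 to minute 60, minute 100 to minute 105, minute 110 to minute 125.
Together these are the periods covered by exactly one.

minute 0 to minute 5, minute 10 to minute 15, minute 30 to minute 40, minute 50 to minute 60, minute 100 to minute 105, minute 110 to minute 125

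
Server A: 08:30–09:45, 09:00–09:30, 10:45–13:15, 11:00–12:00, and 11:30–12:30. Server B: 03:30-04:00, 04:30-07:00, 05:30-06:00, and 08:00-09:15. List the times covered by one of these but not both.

A, merged: 08:30–09:45, 10:45–13:15.
B, merged: 03:30–04:00, 04:30–07:00, 08:00–09:15.
Only in the first: 09:15–09:45, 10:45–13:15.
Only in the second: 03:30–04:00, 04:30–07:00, 08:00–08:30.
Together these are the periods covered by exactly one.

03:30–04:00, 04:30–07:00, 08:00–08:30, 09:15–09:45, 10:45–13:15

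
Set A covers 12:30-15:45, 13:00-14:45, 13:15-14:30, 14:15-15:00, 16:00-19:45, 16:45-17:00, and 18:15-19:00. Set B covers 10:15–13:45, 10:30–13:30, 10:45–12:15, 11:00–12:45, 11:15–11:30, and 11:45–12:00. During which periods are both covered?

Merge the first list: 12:30–15:45, 16:00–19:45.
Merge the second list: 10:15–13:45.
12:30–15:45 meets the second set on 12:30–13:45.
16:00–19:45: no overlap with the second set.

12:30–13:45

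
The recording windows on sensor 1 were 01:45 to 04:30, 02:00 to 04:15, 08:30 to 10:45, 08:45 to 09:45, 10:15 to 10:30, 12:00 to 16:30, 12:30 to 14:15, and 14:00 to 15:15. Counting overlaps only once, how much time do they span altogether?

9 h 30 min

Merged: 01:45–04:30, 08:30–10:45, 12:00–16:30.
Lengths: 2 h 45 min + 2 h 15 min + 4 h 30 min = 9 h 30 min.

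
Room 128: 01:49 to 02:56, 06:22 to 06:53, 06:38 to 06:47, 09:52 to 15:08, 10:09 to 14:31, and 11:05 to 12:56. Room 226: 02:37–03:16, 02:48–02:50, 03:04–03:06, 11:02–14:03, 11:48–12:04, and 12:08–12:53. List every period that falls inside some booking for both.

First set merges to 01:49–02:56, 06:22–06:53, 09:52–15:08.
Second set merges to 02:37–03:16, 11:02–14:03.
01:49–02:56 ∩ B → 02:37–02:56.
06:22–06:53 meets no B interval.
09:52–15:08 ∩ B → 11:02–14:03.

02:37–02:56, 11:02–14:03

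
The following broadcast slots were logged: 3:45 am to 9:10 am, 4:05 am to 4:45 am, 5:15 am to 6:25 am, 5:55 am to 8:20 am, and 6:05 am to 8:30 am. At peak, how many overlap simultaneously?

Walk the sorted start/end points keeping a running depth.
The depth first hits 4 at 6:05 am.

4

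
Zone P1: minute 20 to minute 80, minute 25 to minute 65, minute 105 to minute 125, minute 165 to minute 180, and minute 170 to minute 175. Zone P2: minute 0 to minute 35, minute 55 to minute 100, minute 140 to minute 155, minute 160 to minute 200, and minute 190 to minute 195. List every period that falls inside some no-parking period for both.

minute 20 to minute 35, minute 55 to minute 80, minute 165 to minute 180

First set merges to minute 20 to minute 80, minute 105 to minute 125, minute 165 to minute 180.
Second set merges to minute 0 to minute 35, minute 55 to minute 100, minute 140 to minute 155, minute 160 to minute 200.
minute 20 to minute 80 ∩ B → minute 20 to minute 35, minute 55 to minute 80.
minute 105 to minute 125 meets no B interval.
minute 165 to minute 180 ∩ B → minute 165 to minute 180.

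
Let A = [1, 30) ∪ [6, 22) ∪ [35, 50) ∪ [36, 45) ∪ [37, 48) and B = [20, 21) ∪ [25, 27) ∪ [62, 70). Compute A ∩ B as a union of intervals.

A, merged: [1, 30), [35, 50).
[1, 30) overlaps B on [20, 21), [25, 27).
[35, 50) falls entirely outside B.

[20, 21) ∪ [25, 27)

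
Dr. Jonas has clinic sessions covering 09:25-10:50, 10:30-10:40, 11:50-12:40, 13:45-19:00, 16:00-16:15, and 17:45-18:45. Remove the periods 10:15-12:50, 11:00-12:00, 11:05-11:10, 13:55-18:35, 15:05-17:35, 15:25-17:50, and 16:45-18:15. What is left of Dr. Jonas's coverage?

09:25–10:15, 13:45–13:55, 18:35–19:00

Merge the first list: 09:25–10:50, 11:50–12:40, 13:45–19:00.
Merge the second list: 10:15–12:50, 13:55–18:35.
09:25–10:50 \ B = 09:25–10:15.
11:50–12:40: entirely removed.
13:45–19:00 \ B = 13:45–13:55, 18:35–19:00.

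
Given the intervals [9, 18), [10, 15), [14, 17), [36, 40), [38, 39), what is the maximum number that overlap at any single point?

Sweep endpoints in order; track running count of active intervals.
Peak of 3 reached at 14.

3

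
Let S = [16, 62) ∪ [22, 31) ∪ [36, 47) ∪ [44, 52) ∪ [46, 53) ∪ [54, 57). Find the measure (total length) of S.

46

Merged: [16, 62).
Length: 46.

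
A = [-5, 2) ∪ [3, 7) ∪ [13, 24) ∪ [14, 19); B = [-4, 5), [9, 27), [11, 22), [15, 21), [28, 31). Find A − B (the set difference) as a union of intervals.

[-5, -4) ∪ [5, 7)

First set merges to [-5, 2), [3, 7), [13, 24).
Second set merges to [-4, 5), [9, 27), [28, 31).
[-5, 2) with B removed leaves [-5, -4).
[3, 7) with B removed leaves [5, 7).
[13, 24) lies entirely inside B → drops out.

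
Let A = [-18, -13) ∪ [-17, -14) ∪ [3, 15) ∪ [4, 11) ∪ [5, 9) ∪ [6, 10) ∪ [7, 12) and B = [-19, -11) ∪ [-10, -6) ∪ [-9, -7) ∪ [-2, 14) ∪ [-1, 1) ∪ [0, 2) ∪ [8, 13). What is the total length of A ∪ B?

First set merges to [-18, -13), [3, 15).
Second set merges to [-19, -11), [-10, -6), [-2, 14).
A ∪ B = [-19, -11), [-10, -6), [-2, 15).
Total: 8 + 4 + 17 = 29.

29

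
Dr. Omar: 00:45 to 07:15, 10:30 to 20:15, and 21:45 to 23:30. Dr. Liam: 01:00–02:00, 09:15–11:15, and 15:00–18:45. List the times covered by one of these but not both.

00:45–01:00, 02:00–07:15, 09:15–10:30, 11:15–15:00, 18:45–20:15, 21:45–23:30

Only in the first: 00:45–01:00, 02:00–07:15, 11:15–15:00, 18:45–20:15, 21:45–23:30.
Only in the second: 09:15–10:30.
Together these are the periods covered by exactly one.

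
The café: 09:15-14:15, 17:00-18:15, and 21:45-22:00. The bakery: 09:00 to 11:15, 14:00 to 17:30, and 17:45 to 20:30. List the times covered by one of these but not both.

09:00–09:15, 11:15–14:00, 14:15–17:00, 17:30–17:45, 18:15–20:30, 21:45–22:00

A but not B: 11:15–14:00, 17:30–17:45, 21:45–22:00.
B but not A: 09:00–09:15, 14:15–17:00, 18:15–20:30.
Combining gives A △ B.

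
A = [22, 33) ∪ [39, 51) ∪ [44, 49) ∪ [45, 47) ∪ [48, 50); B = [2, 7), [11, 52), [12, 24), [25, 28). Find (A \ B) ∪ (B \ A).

Merge the first list: [22, 33), [39, 51).
Merge the second list: [2, 7), [11, 52).
A but not B: none.
B but not A: [2, 7), [11, 22), [33, 39), [51, 52).
Combining gives A △ B.

[2, 7) ∪ [11, 22) ∪ [33, 39) ∪ [51, 52)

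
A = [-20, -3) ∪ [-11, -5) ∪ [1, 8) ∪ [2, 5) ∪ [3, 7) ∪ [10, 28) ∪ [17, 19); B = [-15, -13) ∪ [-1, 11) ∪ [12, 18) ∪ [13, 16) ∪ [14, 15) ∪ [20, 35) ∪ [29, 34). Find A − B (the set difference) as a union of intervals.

[-20, -15) ∪ [-13, -3) ∪ [11, 12) ∪ [18, 20)

A, merged: [-20, -3), [1, 8), [10, 28).
B, merged: [-15, -13), [-1, 11), [12, 18), [20, 35).
[-20, -3) minus B → [-20, -15), [-13, -3).
[1, 8): fully covered by B → removed.
[10, 28) minus B → [11, 12), [18, 20).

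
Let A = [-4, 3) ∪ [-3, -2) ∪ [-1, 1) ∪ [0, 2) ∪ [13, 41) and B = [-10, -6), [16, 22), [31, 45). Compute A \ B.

Merge the first list: [-4, 3), [13, 41).
[-4, 3): no B overlap → unchanged.
[13, 41) minus B → [13, 16), [22, 31).

[-4, 3) ∪ [13, 16) ∪ [22, 31)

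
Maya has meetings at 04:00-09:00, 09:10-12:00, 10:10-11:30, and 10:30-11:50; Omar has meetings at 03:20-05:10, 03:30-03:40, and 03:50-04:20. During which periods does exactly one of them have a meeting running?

First set merges to 04:00–09:00, 09:10–12:00.
Second set merges to 03:20–05:10.
A \ B = 05:10–09:00, 09:10–12:00.
B \ A = 03:20–04:00.
Union of the two gives the symmetric difference.

03:20–04:00, 05:10–09:00, 09:10–12:00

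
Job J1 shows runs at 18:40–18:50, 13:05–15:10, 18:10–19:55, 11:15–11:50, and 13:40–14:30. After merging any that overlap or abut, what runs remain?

11:15–11:50, 13:05–15:10, 18:10–19:55

Sort by start: 11:15–11:50, 13:05–15:10, 13:40–14:30, 18:10–19:55, 18:40–18:50.
13:05–15:10 is disjoint → start new block.
13:40–14:30 overlaps/touches 13:05–15:10 → extend to 13:05–15:10.
18:10–19:55 is disjoint → start new block.
18:40–18:50 overlaps/touches 18:10–19:55 → extend to 18:10–19:55.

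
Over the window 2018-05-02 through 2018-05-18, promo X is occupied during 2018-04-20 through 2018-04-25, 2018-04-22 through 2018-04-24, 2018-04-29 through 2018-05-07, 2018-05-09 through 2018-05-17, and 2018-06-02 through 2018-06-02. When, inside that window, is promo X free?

2018-05-08 through 2018-05-08, 2018-05-18 through 2018-05-18

Covered (merged): 2018-04-20 through 2018-04-25, 2018-04-29 through 2018-05-07, 2018-05-09 through 2018-05-17, 2018-06-02 through 2018-06-02.
Gaps within 2018-05-02 through 2018-05-18: 2018-05-08 through 2018-05-08, 2018-05-18 through 2018-05-18.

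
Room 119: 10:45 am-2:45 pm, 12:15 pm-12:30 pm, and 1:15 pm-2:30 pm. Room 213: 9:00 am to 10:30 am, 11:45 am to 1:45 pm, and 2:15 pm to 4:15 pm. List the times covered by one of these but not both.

9:00 am–10:30 am, 10:45 am–11:45 am, 1:45 pm–2:15 pm, 2:45 pm–4:15 pm

First set merges to 10:45 am–2:45 pm.
Only in the first: 10:45 am–11:45 am, 1:45 pm–2:15 pm.
Only in the second: 9:00 am–10:30 am, 2:45 pm–4:15 pm.
Together these are the periods covered by exactly one.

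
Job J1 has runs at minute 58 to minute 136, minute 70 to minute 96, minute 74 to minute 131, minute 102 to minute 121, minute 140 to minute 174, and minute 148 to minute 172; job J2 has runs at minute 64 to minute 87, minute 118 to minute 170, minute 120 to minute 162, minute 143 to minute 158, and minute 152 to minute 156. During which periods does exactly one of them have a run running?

Merge the first list: minute 58 to minute 136, minute 140 to minute 174.
Merge the second list: minute 64 to minute 87, minute 118 to minute 170.
A but not B: minute 58 to minute 64, minute 87 to minute 118, minute 170 to minute 174.
B but not A: minute 136 to minute 140.
Combining gives A △ B.

minute 58 to minute 64, minute 87 to minute 118, minute 136 to minute 140, minute 170 to minute 174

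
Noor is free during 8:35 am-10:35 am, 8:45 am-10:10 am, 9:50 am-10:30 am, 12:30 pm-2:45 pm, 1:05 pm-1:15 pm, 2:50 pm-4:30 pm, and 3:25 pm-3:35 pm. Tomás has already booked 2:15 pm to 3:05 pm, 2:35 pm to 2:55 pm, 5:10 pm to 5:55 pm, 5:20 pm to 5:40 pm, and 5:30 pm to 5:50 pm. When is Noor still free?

First set merges to 8:35 am-10:35 am, 12:30 pm-2:45 pm, 2:50 pm-4:30 pm.
Second set merges to 2:15 pm-3:05 pm, 5:10 pm-5:55 pm.
8:35 am-10:35 am: no B overlap → unchanged.
12:30 pm-2:45 pm minus B → 12:30 pm-2:15 pm.
2:50 pm-4:30 pm minus B → 3:05 pm-4:30 pm.

8:35 am-10:35 am, 12:30 pm-2:15 pm, 3:05 pm-4:30 pm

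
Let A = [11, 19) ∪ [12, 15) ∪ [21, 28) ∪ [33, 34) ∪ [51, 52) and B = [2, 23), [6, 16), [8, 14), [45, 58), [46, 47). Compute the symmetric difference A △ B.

First set merges to [11, 19), [21, 28), [33, 34), [51, 52).
Second set merges to [2, 23), [45, 58).
A but not B: [23, 28), [33, 34).
B but not A: [2, 11), [19, 21), [45, 51), [52, 58).
Combining gives A △ B.

[2, 11) ∪ [19, 21) ∪ [23, 28) ∪ [33, 34) ∪ [45, 51) ∪ [52, 58)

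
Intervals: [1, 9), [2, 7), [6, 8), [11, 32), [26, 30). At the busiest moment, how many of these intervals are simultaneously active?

Sweep endpoints in order; track running count of active intervals.
Peak of 3 reached at 6.

3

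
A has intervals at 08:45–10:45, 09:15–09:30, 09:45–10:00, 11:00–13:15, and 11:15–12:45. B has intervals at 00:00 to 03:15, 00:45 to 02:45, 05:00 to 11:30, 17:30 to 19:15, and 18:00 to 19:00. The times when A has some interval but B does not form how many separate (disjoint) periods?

First set merges to 08:45–10:45, 11:00–13:15.
Second set merges to 00:00–03:15, 05:00–11:30, 17:30–19:15.
A \ B = 11:30–13:15.
That is 1 disjoint piece.

1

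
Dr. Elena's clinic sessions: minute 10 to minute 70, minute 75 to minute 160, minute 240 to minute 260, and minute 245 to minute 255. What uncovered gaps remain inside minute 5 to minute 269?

Covered (merged): minute 10 to minute 70, minute 75 to minute 160, minute 240 to minute 260.
Uncovered inside minute 5 to minute 269: minute 5 to minute 10, minute 70 to minute 75, minute 160 to minute 240, minute 260 to minute 269.

minute 5 to minute 10, minute 70 to minute 75, minute 160 to minute 240, minute 260 to minute 269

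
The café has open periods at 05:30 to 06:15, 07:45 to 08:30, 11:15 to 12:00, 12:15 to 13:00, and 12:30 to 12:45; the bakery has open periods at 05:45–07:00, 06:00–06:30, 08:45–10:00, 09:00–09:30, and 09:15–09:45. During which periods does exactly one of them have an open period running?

05:30-05:45, 06:15-07:00, 07:45-08:30, 08:45-10:00, 11:15-12:00, 12:15-13:00

A, merged: 05:30-06:15, 07:45-08:30, 11:15-12:00, 12:15-13:00.
B, merged: 05:45-07:00, 08:45-10:00.
A but not B: 05:30-05:45, 07:45-08:30, 11:15-12:00, 12:15-13:00.
B but not A: 06:15-07:00, 08:45-10:00.
Combining gives A △ B.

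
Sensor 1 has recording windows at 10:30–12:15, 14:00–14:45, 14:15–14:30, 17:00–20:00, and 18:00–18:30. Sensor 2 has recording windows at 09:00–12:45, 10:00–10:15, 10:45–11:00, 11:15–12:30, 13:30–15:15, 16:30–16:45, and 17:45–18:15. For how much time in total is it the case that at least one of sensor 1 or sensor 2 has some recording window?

8 h 45 min

A, merged: 10:30–12:15, 14:00–14:45, 17:00–20:00.
B, merged: 09:00–12:45, 13:30–15:15, 16:30–16:45, 17:45–18:15.
A ∪ B = 09:00–12:45, 13:30–15:15, 16:30–16:45, 17:00–20:00.
Total: 3 h 45 min + 1 h 45 min + 15 min + 3 h = 8 h 45 min.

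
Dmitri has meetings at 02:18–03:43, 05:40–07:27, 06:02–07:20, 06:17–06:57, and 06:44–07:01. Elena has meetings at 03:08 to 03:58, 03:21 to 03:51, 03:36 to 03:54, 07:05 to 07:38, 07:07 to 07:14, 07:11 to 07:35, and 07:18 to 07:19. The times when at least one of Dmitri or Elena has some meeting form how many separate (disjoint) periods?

2

First set merges to 02:18–03:43, 05:40–07:27.
Second set merges to 03:08–03:58, 07:05–07:38.
A ∪ B = 02:18–03:58, 05:40–07:38.
That is 2 disjoint pieces.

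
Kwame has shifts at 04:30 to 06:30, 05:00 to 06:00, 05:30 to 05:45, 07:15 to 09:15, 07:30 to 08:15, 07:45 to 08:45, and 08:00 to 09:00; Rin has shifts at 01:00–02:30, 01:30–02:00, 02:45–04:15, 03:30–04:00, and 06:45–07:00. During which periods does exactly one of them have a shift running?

A, merged: 04:30–06:30, 07:15–09:15.
B, merged: 01:00–02:30, 02:45–04:15, 06:45–07:00.
A \ B = 04:30–06:30, 07:15–09:15.
B \ A = 01:00–02:30, 02:45–04:15, 06:45–07:00.
Union of the two gives the symmetric difference.

01:00–02:30, 02:45–04:15, 04:30–06:30, 06:45–07:00, 07:15–09:15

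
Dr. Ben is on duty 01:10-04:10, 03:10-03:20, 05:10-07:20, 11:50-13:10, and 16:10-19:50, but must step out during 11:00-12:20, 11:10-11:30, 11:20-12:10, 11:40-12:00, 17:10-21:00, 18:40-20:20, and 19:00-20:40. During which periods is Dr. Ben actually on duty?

First set merges to 01:10–04:10, 05:10–07:20, 11:50–13:10, 16:10–19:50.
Second set merges to 11:00–12:20, 17:10–21:00.
01:10–04:10: no B overlap → unchanged.
05:10–07:20: no B overlap → unchanged.
11:50–13:10 minus B → 12:20–13:10.
16:10–19:50 minus B → 16:10–17:10.

01:10–04:10, 05:10–07:20, 12:20–13:10, 16:10–17:10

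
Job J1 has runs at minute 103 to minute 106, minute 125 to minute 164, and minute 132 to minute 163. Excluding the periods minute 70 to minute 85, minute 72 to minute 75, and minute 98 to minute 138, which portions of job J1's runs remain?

A, merged: minute 103 to minute 106, minute 125 to minute 164.
B, merged: minute 70 to minute 85, minute 98 to minute 138.
minute 103 to minute 106: entirely removed.
minute 125 to minute 164 \ B = minute 138 to minute 164.

minute 138 to minute 164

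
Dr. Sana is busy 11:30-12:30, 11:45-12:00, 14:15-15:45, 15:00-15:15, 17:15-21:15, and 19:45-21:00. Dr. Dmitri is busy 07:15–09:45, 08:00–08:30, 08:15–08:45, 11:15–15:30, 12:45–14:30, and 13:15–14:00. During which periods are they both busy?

Merge the first list: 11:30-12:30, 14:15-15:45, 17:15-21:15.
Merge the second list: 07:15-09:45, 11:15-15:30.
11:30-12:30 overlaps B on 11:30-12:30.
14:15-15:45 overlaps B on 14:15-15:30.
17:15-21:15 falls entirely outside B.

11:30-12:30, 14:15-15:30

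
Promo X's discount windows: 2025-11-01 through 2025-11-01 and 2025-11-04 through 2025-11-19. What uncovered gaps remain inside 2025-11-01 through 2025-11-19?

After merging, the occupied span is 2025-11-01 through 2025-11-01, 2025-11-04 through 2025-11-19.
Gaps within 2025-11-01 through 2025-11-19: 2025-11-02 through 2025-11-03.

2025-11-02 through 2025-11-03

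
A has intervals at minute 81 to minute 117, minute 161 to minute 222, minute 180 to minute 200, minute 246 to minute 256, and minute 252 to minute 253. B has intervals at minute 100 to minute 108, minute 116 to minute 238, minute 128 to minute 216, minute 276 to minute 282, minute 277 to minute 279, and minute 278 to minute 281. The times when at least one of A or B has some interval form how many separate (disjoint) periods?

3

First set merges to minute 81 to minute 117, minute 161 to minute 222, minute 246 to minute 256.
Second set merges to minute 100 to minute 108, minute 116 to minute 238, minute 276 to minute 282.
A ∪ B = minute 81 to minute 238, minute 246 to minute 256, minute 276 to minute 282.
That is 3 disjoint pieces.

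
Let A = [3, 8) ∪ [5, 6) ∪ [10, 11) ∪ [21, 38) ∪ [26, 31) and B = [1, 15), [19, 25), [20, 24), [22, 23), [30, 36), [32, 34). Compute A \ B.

[25, 30) ∪ [36, 38)

A, merged: [3, 8), [10, 11), [21, 38).
B, merged: [1, 15), [19, 25), [30, 36).
[3, 8) lies entirely inside B → drops out.
[10, 11) lies entirely inside B → drops out.
[21, 38) with B removed leaves [25, 30), [36, 38).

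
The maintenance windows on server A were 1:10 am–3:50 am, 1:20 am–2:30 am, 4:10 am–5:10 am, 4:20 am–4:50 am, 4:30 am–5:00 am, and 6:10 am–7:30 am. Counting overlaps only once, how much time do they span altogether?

Merged: 1:10 am–3:50 am, 4:10 am–5:10 am, 6:10 am–7:30 am.
Lengths: 2 h 40 min + 1 h + 1 h 20 min = 5 h.

5 h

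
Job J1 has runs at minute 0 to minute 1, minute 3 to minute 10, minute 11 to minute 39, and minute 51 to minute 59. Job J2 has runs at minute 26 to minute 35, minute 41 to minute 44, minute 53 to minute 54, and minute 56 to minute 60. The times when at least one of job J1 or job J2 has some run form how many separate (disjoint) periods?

5

A ∪ B = minute 0 to minute 1, minute 3 to minute 10, minute 11 to minute 39, minute 41 to minute 44, minute 51 to minute 60.
That is 5 disjoint pieces.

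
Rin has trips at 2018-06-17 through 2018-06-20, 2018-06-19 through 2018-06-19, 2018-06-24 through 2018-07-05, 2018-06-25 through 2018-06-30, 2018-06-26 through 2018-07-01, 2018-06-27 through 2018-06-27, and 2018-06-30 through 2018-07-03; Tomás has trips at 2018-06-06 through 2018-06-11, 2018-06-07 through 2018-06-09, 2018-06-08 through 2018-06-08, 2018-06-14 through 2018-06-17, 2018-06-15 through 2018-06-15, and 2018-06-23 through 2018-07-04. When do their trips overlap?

First set merges to 2018-06-17 through 2018-06-20, 2018-06-24 through 2018-07-05.
Second set merges to 2018-06-06 through 2018-06-11, 2018-06-14 through 2018-06-17, 2018-06-23 through 2018-07-04.
2018-06-17 through 2018-06-20 overlaps B on 2018-06-17 through 2018-06-17.
2018-06-24 through 2018-07-05 overlaps B on 2018-06-24 through 2018-07-04.

2018-06-17 through 2018-06-17, 2018-06-24 through 2018-07-04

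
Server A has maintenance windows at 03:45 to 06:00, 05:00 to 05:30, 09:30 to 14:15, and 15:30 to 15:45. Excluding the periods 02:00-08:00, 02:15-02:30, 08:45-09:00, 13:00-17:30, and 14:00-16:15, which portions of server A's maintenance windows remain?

09:30–13:00

A, merged: 03:45–06:00, 09:30–14:15, 15:30–15:45.
B, merged: 02:00–08:00, 08:45–09:00, 13:00–17:30.
03:45–06:00: entirely removed.
09:30–14:15 \ B = 09:30–13:00.
15:30–15:45: entirely removed.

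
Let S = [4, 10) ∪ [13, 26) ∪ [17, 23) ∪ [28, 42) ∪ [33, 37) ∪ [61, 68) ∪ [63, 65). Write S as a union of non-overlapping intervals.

[13, 26) is disjoint → start new block.
[17, 23) overlaps/touches [13, 26) → extend to [13, 26).
[28, 42) is disjoint → start new block.
[33, 37) overlaps/touches [28, 42) → extend to [28, 42).
[61, 68) is disjoint → start new block.
[63, 65) overlaps/touches [61, 68) → extend to [61, 68).

[4, 10) ∪ [13, 26) ∪ [28, 42) ∪ [61, 68)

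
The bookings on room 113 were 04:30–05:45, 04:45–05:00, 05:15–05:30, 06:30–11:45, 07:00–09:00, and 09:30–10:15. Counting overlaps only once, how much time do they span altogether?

6 h 30 min

Merged: 04:30–05:45, 06:30–11:45.
Lengths: 1 h 15 min + 5 h 15 min = 6 h 30 min.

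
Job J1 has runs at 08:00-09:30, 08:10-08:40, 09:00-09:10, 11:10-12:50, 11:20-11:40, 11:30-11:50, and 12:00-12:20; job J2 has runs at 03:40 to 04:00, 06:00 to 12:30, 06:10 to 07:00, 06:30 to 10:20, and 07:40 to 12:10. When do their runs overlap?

08:00–09:30, 11:10–12:30

A, merged: 08:00–09:30, 11:10–12:50.
B, merged: 03:40–04:00, 06:00–12:30.
08:00–09:30 meets the second set on 08:00–09:30.
11:10–12:50 meets the second set on 11:10–12:30.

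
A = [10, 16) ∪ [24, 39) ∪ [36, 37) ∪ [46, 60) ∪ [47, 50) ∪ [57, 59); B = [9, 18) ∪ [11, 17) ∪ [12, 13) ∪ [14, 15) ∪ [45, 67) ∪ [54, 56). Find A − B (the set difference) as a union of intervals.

Merge the first list: [10, 16), [24, 39), [46, 60).
Merge the second list: [9, 18), [45, 67).
[10, 16) lies entirely inside B → drops out.
[24, 39) is untouched.
[46, 60) lies entirely inside B → drops out.

[24, 39)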